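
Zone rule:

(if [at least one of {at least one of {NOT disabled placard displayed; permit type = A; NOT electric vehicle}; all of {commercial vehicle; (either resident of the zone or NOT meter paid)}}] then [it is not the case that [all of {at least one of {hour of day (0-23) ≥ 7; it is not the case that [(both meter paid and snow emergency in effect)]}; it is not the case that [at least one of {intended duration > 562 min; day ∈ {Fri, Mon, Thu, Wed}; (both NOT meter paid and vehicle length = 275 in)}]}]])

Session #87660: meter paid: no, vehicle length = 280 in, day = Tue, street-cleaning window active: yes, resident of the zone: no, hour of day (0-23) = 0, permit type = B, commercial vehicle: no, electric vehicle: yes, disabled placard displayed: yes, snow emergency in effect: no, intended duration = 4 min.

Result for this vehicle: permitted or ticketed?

Permitted

Atomic conditions:
  NOT disabled placard displayed: yes → false
  permit type = A: B == A is false
  NOT electric vehicle: yes → false
  commercial vehicle: no → false
  resident of the zone: no → false
  NOT meter paid: no → true
  hour of day (0-23) ≥ 7: 0 ≥ 7 is false
  meter paid: no → false
  snow emergency in effect: no → false
  intended duration > 562 min: 4 > 562 is false
  day ∈ {Fri, Mon, Thu, Wed}: Tue is not in the set → false
  vehicle length = 275 in: 280 == 275 is false
Combine:
[1.1] false OR false OR false = false
[1.2.2] false OR true = true
[1.2] false AND true = false
[1] false OR false = false
[2.1.1.2.1] false AND false = false
[2.1.1.2] NOT false = true
[2.1.1] false OR true = true
[2.1.2.1.3] true AND false = false
[2.1.2.1] false OR false OR false = false
[2.1.2] NOT false = true
[2.1] true AND true = true
[2] NOT true = false
[root] false → false (antecedent false ⇒ implication holds) = true
Overall: true → permitted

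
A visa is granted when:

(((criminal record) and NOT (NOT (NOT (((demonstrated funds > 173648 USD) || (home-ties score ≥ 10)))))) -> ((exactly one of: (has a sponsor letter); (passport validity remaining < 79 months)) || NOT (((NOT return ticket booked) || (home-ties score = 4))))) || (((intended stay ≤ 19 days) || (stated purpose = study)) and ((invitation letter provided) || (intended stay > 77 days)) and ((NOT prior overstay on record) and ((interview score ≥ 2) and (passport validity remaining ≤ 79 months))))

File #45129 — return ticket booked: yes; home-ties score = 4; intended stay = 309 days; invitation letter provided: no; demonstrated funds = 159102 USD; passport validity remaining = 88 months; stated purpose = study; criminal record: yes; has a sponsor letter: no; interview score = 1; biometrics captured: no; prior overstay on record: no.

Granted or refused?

Atomic conditions:
  criminal record: yes → true
  demonstrated funds > 173648 USD: 159102 > 173648 is false
  home-ties score ≥ 10: 4 ≥ 10 is false
  has a sponsor letter: no → false
  passport validity remaining < 79 months: 88 < 79 is false
  NOT return ticket booked: yes → false
  home-ties score = 4: 4 == 4 is true
  intended stay ≤ 19 days: 309 ≤ 19 is false
  stated purpose = study: study == study is true
  invitation letter provided: no → false
  intended stay > 77 days: 309 > 77 is true
  NOT prior overstay on record: no → true
  interview score ≥ 2: 1 ≥ 2 is false
  passport validity remaining ≤ 79 months: 88 ≤ 79 is false
Combine:
[1.1.2.1.1.1] false OR false = false
[1.1.2.1.1] NOT false = true
[1.1.2.1] NOT true = false
[1.1.2] NOT false = true
[1.1] true AND true = true
[1.2.1] exactly-one(false, false) = false
[1.2.2.1] false OR true = true
[1.2.2] NOT true = false
[1.2] false OR false = false
[1] true → false = false
[2.1] false OR true = true
[2.2] false OR true = true
[2.3.2] false AND false = false
[2.3] true AND false = false
[2] true AND true AND false = false
[root] false OR false = false
Overall: false → refused

Refused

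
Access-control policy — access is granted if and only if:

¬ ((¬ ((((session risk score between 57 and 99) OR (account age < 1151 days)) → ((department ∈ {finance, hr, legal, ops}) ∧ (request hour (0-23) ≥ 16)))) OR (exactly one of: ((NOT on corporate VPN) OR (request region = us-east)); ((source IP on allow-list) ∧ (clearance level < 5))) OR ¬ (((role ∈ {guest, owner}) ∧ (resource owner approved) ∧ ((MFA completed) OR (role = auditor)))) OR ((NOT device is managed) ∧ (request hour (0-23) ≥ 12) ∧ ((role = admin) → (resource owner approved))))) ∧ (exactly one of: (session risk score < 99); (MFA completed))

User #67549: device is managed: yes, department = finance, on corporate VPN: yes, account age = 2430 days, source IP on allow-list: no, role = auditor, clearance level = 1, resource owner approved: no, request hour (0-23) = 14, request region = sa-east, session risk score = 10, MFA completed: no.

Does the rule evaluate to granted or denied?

Denied

Atomic conditions:
  session risk score between 57 and 99: 10 in [57, 99] is false
  account age < 1151 days: 2430 < 1151 is false
  department ∈ {finance, hr, legal, ops}: finance is in the set → true
  request hour (0-23) ≥ 16: 14 ≥ 16 is false
  NOT on corporate VPN: yes → false
  request region = us-east: sa-east == us-east is false
  source IP on allow-list: no → false
  clearance level < 5: 1 < 5 is true
  role ∈ {guest, owner}: auditor is not in the set → false
  resource owner approved: no → false
  MFA completed: no → false
  role = auditor: auditor == auditor is true
  NOT device is managed: yes → false
  request hour (0-23) ≥ 12: 14 ≥ 12 is true
  role = admin: auditor == admin is false
  session risk score < 99: 10 < 99 is true
Combine:
[1.1.1.1.1] false OR false = false
[1.1.1.1.2] true AND false = false
[1.1.1.1] false → false (antecedent false ⇒ implication holds) = true
[1.1.1] NOT true = false
[1.1.2.1] false OR false = false
[1.1.2.2] false AND true = false
[1.1.2] exactly-one(false, false) = false
[1.1.3.1.3] false OR true = true
[1.1.3.1] false AND false AND true = false
[1.1.3] NOT false = true
[1.1.4.3] false → false (antecedent false ⇒ implication holds) = true
[1.1.4] false AND true AND true = false
[1.1] false OR false OR true OR false = true
[1] NOT true = false
[2] exactly-one(true, false) = true
[root] false AND true = false
Overall: false → denied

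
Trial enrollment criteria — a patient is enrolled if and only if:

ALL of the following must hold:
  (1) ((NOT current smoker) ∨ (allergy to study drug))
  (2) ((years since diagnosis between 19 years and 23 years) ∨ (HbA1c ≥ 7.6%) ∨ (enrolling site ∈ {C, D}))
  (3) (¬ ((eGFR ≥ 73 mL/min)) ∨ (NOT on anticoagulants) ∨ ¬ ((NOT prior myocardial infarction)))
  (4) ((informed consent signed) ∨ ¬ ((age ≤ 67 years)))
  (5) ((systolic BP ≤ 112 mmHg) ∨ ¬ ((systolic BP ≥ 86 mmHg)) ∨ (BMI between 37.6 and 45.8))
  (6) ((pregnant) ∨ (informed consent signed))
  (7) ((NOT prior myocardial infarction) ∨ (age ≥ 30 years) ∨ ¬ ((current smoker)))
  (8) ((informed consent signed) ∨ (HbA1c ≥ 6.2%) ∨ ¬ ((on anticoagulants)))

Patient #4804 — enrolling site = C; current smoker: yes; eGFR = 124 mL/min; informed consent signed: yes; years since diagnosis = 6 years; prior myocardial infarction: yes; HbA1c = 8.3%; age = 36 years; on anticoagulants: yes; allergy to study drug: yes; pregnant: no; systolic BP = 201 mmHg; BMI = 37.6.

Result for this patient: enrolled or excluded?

Enrolled

Atomic conditions:
  NOT current smoker: yes → false
  allergy to study drug: yes → true
  years since diagnosis between 19 years and 23 years: 6 in [19, 23] is false
  HbA1c ≥ 7.6%: 8.3 ≥ 7.6 is true
  enrolling site ∈ {C, D}: C is in the set → true
  eGFR ≥ 73 mL/min: 124 ≥ 73 is true
  NOT on anticoagulants: yes → false
  NOT prior myocardial infarction: yes → false
  informed consent signed: yes → true
  age ≤ 67 years: 36 ≤ 67 is true
  systolic BP ≤ 112 mmHg: 201 ≤ 112 is false
  systolic BP ≥ 86 mmHg: 201 ≥ 86 is true
  BMI between 37.6 and 45.8: 37.6 in [37.6, 45.8] is true
  pregnant: no → false
  age ≥ 30 years: 36 ≥ 30 is true
  current smoker: yes → true
  HbA1c ≥ 6.2%: 8.3 ≥ 6.2 is true
  on anticoagulants: yes → true
Combine:
[1] false OR true = true
[2] false OR true OR true = true
[3.1] NOT true = false
[3.3] NOT false = true
[3] false OR false OR true = true
[4.2] NOT true = false
[4] true OR false = true
[5.2] NOT true = false
[5] false OR false OR true = true
[6] false OR true = true
[7.3] NOT true = false
[7] false OR true OR false = true
[8.3] NOT true = false
[8] true OR true OR false = true
[root] true AND true AND true AND true AND true AND true AND true AND true = true
Overall: true → enrolled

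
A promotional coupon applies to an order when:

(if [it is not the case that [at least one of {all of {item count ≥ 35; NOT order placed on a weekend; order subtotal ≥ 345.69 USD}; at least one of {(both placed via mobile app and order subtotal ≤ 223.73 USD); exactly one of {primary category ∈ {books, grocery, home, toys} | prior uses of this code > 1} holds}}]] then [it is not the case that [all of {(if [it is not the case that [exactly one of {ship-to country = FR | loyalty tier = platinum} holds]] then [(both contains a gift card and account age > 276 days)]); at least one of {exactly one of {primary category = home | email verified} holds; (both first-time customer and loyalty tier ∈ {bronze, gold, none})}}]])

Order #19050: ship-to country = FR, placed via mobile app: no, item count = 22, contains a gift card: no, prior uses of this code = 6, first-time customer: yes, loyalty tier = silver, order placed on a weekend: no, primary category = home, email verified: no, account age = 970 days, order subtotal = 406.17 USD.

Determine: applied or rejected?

Atomic conditions:
  item count ≥ 35: 22 ≥ 35 is false
  NOT order placed on a weekend: no → true
  order subtotal ≥ 345.69 USD: 406.17 ≥ 345.69 is true
  placed via mobile app: no → false
  order subtotal ≤ 223.73 USD: 406.17 ≤ 223.73 is false
  primary category ∈ {books, grocery, home, toys}: home is in the set → true
  prior uses of this code > 1: 6 > 1 is true
  ship-to country = FR: FR == FR is true
  loyalty tier = platinum: silver == platinum is false
  contains a gift card: no → false
  account age > 276 days: 970 > 276 is true
  primary category = home: home == home is true
  email verified: no → false
  first-time customer: yes → true
  loyalty tier ∈ {bronze, gold, none}: silver is not in the set → false
Combine:
[1.1.1] false AND true AND true = false
[1.1.2.1] false AND false = false
[1.1.2.2] exactly-one(true, true) = false
[1.1.2] false OR false = false
[1.1] false OR false = false
[1] NOT false = true
[2.1.1.1.1] exactly-one(true, false) = true
[2.1.1.1] NOT true = false
[2.1.1.2] false AND true = false
[2.1.1] false → false (antecedent false ⇒ implication holds) = true
[2.1.2.1] exactly-one(true, false) = true
[2.1.2.2] true AND false = false
[2.1.2] true OR false = true
[2.1] true AND true = true
[2] NOT true = false
[root] true → false = false
Overall: false → rejected

Rejected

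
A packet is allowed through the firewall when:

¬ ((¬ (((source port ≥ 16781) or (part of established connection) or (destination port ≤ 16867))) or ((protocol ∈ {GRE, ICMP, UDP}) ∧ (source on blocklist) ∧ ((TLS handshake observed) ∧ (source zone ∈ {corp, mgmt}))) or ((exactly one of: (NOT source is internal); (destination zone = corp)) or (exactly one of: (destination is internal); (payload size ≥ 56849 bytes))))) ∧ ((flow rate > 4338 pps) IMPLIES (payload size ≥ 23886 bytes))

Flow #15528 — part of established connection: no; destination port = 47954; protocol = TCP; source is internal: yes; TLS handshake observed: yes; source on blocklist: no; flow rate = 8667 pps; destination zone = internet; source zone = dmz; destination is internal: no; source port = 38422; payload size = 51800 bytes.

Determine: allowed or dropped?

Atomic conditions:
  source port ≥ 16781: 38422 ≥ 16781 is true
  part of established connection: no → false
  destination port ≤ 16867: 47954 ≤ 16867 is false
  protocol ∈ {GRE, ICMP, UDP}: TCP is not in the set → false
  source on blocklist: no → false
  TLS handshake observed: yes → true
  source zone ∈ {corp, mgmt}: dmz is not in the set → false
  NOT source is internal: yes → false
  destination zone = corp: internet == corp is false
  destination is internal: no → false
  payload size ≥ 56849 bytes: 51800 ≥ 56849 is false
  flow rate > 4338 pps: 8667 > 4338 is true
  payload size ≥ 23886 bytes: 51800 ≥ 23886 is true
Combine:
[1.1.1.1] true OR false OR false = true
[1.1.1] NOT true = false
[1.1.2.3] true AND false = false
[1.1.2] false AND false AND false = false
[1.1.3.1] exactly-one(false, false) = false
[1.1.3.2] exactly-one(false, false) = false
[1.1.3] false OR false = false
[1.1] false OR false OR false = false
[1] NOT false = true
[2] true → true = true
[root] true AND true = true
Overall: true → allowed

Allowed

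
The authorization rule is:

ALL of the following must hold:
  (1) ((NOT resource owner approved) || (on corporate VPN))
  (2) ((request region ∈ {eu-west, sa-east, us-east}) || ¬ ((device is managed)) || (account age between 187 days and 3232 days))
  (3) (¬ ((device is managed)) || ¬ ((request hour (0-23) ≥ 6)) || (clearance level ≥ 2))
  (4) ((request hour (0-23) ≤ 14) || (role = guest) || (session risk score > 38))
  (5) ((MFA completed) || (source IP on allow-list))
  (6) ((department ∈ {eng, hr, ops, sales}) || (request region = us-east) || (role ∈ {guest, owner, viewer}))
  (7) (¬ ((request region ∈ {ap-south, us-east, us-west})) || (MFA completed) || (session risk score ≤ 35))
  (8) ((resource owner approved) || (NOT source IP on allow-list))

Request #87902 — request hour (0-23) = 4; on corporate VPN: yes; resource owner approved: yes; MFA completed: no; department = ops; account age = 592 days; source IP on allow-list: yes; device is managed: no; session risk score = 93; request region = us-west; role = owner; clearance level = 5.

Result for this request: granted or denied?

Atomic conditions:
  NOT resource owner approved: yes → false
  on corporate VPN: yes → true
  request region ∈ {eu-west, sa-east, us-east}: us-west is not in the set → false
  device is managed: no → false
  account age between 187 days and 3232 days: 592 in [187, 3232] is true
  request hour (0-23) ≥ 6: 4 ≥ 6 is false
  clearance level ≥ 2: 5 ≥ 2 is true
  request hour (0-23) ≤ 14: 4 ≤ 14 is true
  role = guest: owner == guest is false
  session risk score > 38: 93 > 38 is true
  MFA completed: no → false
  source IP on allow-list: yes → true
  department ∈ {eng, hr, ops, sales}: ops is in the set → true
  request region = us-east: us-west == us-east is false
  role ∈ {guest, owner, viewer}: owner is in the set → true
  request region ∈ {ap-south, us-east, us-west}: us-west is in the set → true
  session risk score ≤ 35: 93 ≤ 35 is false
  resource owner approved: yes → true
  NOT source IP on allow-list: yes → false
Combine:
[1] false OR true = true
[2.2] NOT false = true
[2] false OR true OR true = true
[3.1] NOT false = true
[3.2] NOT false = true
[3] true OR true OR true = true
[4] true OR false OR true = true
[5] false OR true = true
[6] true OR false OR true = true
[7.1] NOT true = false
[7] false OR false OR false = false
[8] true OR false = true
[root] true AND true AND true AND true AND true AND true AND false AND true = false
Overall: false → denied

Denied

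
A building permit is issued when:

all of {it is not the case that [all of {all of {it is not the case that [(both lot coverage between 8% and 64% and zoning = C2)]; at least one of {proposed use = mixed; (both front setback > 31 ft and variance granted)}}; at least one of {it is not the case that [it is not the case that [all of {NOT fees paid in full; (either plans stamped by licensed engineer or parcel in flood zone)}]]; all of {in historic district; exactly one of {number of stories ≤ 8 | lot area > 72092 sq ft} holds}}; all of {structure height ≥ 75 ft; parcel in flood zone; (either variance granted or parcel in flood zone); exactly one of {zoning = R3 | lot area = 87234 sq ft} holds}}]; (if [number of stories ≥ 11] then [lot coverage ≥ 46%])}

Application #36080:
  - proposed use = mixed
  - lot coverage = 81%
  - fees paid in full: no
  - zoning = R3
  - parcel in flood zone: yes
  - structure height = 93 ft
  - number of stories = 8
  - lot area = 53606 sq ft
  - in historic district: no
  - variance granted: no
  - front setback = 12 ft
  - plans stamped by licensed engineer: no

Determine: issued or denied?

Denied

Atomic conditions:
  lot coverage between 8% and 64%: 81 in [8, 64] is false
  zoning = C2: R3 == C2 is false
  proposed use = mixed: mixed == mixed is true
  front setback > 31 ft: 12 > 31 is false
  variance granted: no → false
  NOT fees paid in full: no → true
  plans stamped by licensed engineer: no → false
  parcel in flood zone: yes → true
  in historic district: no → false
  number of stories ≤ 8: 8 ≤ 8 is true
  lot area > 72092 sq ft: 53606 > 72092 is false
  structure height ≥ 75 ft: 93 ≥ 75 is true
  zoning = R3: R3 == R3 is true
  lot area = 87234 sq ft: 53606 == 87234 is false
  number of stories ≥ 11: 8 ≥ 11 is false
  lot coverage ≥ 46%: 81 ≥ 46 is true
Combine:
[1.1.1.1.1] false AND false = false
[1.1.1.1] NOT false = true
[1.1.1.2.2] false AND false = false
[1.1.1.2] true OR false = true
[1.1.1] true AND true = true
[1.1.2.1.1.1.2] false OR true = true
[1.1.2.1.1.1] true AND true = true
[1.1.2.1.1] NOT true = false
[1.1.2.1] NOT false = true
[1.1.2.2.2] exactly-one(true, false) = true
[1.1.2.2] false AND true = false
[1.1.2] true OR false = true
[1.1.3.3] false OR true = true
[1.1.3.4] exactly-one(true, false) = true
[1.1.3] true AND true AND true AND true = true
[1.1] true AND true AND true = true
[1] NOT true = false
[2] false → true (antecedent false ⇒ implication holds) = true
[root] false AND true = false
Overall: false → denied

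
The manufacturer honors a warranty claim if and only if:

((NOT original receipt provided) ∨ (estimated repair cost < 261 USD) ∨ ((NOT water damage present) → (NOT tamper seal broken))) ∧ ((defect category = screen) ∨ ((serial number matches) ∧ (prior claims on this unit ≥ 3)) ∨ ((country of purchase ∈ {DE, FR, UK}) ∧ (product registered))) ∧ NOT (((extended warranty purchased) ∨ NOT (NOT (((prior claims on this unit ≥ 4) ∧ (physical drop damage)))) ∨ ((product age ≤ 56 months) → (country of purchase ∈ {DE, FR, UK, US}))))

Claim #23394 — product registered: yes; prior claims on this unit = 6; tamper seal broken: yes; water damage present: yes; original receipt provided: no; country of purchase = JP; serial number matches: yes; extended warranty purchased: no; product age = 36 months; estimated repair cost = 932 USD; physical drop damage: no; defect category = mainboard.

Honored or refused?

Atomic conditions:
  NOT original receipt provided: no → true
  estimated repair cost < 261 USD: 932 < 261 is false
  NOT water damage present: yes → false
  NOT tamper seal broken: yes → false
  defect category = screen: mainboard == screen is false
  serial number matches: yes → true
  prior claims on this unit ≥ 3: 6 ≥ 3 is true
  country of purchase ∈ {DE, FR, UK}: JP is not in the set → false
  product registered: yes → true
  extended warranty purchased: no → false
  prior claims on this unit ≥ 4: 6 ≥ 4 is true
  physical drop damage: no → false
  product age ≤ 56 months: 36 ≤ 56 is true
  country of purchase ∈ {DE, FR, UK, US}: JP is not in the set → false
Combine:
[1.3] false → false (antecedent false ⇒ implication holds) = true
[1] true OR false OR true = true
[2.2] true AND true = true
[2.3] false AND true = false
[2] false OR true OR false = true
[3.1.2.1.1] true AND false = false
[3.1.2.1] NOT false = true
[3.1.2] NOT true = false
[3.1.3] true → false = false
[3.1] false OR false OR false = false
[3] NOT false = true
[root] true AND true AND true = true
Overall: true → honored

Honored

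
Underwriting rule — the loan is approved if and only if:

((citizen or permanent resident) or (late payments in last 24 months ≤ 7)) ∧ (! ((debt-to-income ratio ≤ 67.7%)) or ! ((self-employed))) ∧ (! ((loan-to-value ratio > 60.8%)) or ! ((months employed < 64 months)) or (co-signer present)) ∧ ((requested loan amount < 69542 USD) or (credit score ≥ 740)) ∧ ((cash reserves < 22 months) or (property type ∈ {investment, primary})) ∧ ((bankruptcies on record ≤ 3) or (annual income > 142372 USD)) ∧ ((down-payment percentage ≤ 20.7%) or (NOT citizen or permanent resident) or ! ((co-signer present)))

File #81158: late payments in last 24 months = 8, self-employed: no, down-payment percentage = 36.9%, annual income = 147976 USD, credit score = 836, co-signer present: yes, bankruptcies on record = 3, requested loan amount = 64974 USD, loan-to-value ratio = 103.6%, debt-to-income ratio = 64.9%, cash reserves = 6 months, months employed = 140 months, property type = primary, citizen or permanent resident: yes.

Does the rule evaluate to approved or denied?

Denied

Atomic conditions:
  citizen or permanent resident: yes → true
  late payments in last 24 months ≤ 7: 8 ≤ 7 is false
  debt-to-income ratio ≤ 67.7%: 64.9 ≤ 67.7 is true
  self-employed: no → false
  loan-to-value ratio > 60.8%: 103.6 > 60.8 is true
  months employed < 64 months: 140 < 64 is false
  co-signer present: yes → true
  requested loan amount < 69542 USD: 64974 < 69542 is true
  credit score ≥ 740: 836 ≥ 740 is true
  cash reserves < 22 months: 6 < 22 is true
  property type ∈ {investment, primary}: primary is in the set → true
  bankruptcies on record ≤ 3: 3 ≤ 3 is true
  annual income > 142372 USD: 147976 > 142372 is true
  down-payment percentage ≤ 20.7%: 36.9 ≤ 20.7 is false
  NOT citizen or permanent resident: yes → false
Combine:
[1] true OR false = true
[2.1] NOT true = false
[2.2] NOT false = true
[2] false OR true = true
[3.1] NOT true = false
[3.2] NOT false = true
[3] false OR true OR true = true
[4] true OR true = true
[5] true OR true = true
[6] true OR true = true
[7.3] NOT true = false
[7] false OR false OR false = false
[root] true AND true AND true AND true AND true AND true AND false = false
Overall: false → denied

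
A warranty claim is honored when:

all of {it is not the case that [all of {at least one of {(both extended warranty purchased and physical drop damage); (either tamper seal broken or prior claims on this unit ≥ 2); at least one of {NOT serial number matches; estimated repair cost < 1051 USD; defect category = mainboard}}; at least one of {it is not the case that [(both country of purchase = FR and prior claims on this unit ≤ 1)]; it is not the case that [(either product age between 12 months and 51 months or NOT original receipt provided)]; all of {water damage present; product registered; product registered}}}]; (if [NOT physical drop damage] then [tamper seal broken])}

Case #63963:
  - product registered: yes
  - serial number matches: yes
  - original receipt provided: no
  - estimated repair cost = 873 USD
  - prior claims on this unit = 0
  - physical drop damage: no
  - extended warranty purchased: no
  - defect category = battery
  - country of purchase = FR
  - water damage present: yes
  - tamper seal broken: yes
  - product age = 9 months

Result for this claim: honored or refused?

Atomic conditions:
  extended warranty purchased: no → false
  physical drop damage: no → false
  tamper seal broken: yes → true
  prior claims on this unit ≥ 2: 0 ≥ 2 is false
  NOT serial number matches: yes → false
  estimated repair cost < 1051 USD: 873 < 1051 is true
  defect category = mainboard: battery == mainboard is false
  country of purchase = FR: FR == FR is true
  prior claims on this unit ≤ 1: 0 ≤ 1 is true
  product age between 12 months and 51 months: 9 in [12, 51] is false
  NOT original receipt provided: no → true
  water damage present: yes → true
  product registered: yes → true
  NOT physical drop damage: no → true
Combine:
[1.1.1.1] false AND false = false
[1.1.1.2] true OR false = true
[1.1.1.3] false OR true OR false = true
[1.1.1] false OR true OR true = true
[1.1.2.1.1] true AND true = true
[1.1.2.1] NOT true = false
[1.1.2.2.1] false OR true = true
[1.1.2.2] NOT true = false
[1.1.2.3] true AND true AND true = true
[1.1.2] false OR false OR true = true
[1.1] true AND true = true
[1] NOT true = false
[2] true → true = true
[root] false AND true = false
Overall: false → refused

Refused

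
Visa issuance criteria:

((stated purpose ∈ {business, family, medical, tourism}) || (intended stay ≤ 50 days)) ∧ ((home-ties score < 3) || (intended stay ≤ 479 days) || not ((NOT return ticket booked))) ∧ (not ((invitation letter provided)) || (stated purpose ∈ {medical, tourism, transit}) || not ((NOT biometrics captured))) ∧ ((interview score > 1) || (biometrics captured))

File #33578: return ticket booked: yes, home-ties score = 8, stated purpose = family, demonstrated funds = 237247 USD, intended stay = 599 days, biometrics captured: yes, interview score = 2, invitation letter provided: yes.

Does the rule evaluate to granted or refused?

Granted

Atomic conditions:
  stated purpose ∈ {business, family, medical, tourism}: family is in the set → true
  intended stay ≤ 50 days: 599 ≤ 50 is false
  home-ties score < 3: 8 < 3 is false
  intended stay ≤ 479 days: 599 ≤ 479 is false
  NOT return ticket booked: yes → false
  invitation letter provided: yes → true
  stated purpose ∈ {medical, tourism, transit}: family is not in the set → false
  NOT biometrics captured: yes → false
  interview score > 1: 2 > 1 is true
  biometrics captured: yes → true
Combine:
[1] true OR false = true
[2.3] NOT false = true
[2] false OR false OR true = true
[3.1] NOT true = false
[3.3] NOT false = true
[3] false OR false OR true = true
[4] true OR true = true
[root] true AND true AND true AND true = true
Overall: true → granted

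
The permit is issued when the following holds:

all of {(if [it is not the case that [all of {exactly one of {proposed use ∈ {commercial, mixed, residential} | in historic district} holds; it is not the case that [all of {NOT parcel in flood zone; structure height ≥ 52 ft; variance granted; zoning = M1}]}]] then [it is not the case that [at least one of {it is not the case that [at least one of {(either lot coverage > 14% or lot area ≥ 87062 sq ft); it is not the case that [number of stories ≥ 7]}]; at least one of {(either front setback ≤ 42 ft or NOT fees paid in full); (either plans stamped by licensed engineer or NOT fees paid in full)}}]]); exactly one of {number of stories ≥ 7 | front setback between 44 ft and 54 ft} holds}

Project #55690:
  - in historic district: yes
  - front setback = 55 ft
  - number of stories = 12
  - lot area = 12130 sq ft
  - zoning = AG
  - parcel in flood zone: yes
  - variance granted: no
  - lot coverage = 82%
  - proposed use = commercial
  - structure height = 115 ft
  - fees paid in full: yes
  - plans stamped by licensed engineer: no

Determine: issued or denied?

Atomic conditions:
  proposed use ∈ {commercial, mixed, residential}: commercial is in the set → true
  in historic district: yes → true
  NOT parcel in flood zone: yes → false
  structure height ≥ 52 ft: 115 ≥ 52 is true
  variance granted: no → false
  zoning = M1: AG == M1 is false
  lot coverage > 14%: 82 > 14 is true
  lot area ≥ 87062 sq ft: 12130 ≥ 87062 is false
  number of stories ≥ 7: 12 ≥ 7 is true
  front setback ≤ 42 ft: 55 ≤ 42 is false
  NOT fees paid in full: yes → false
  plans stamped by licensed engineer: no → false
  front setback between 44 ft and 54 ft: 55 in [44, 54] is false
Combine:
[1.1.1.1] exactly-one(true, true) = false
[1.1.1.2.1] false AND true AND false AND false = false
[1.1.1.2] NOT false = true
[1.1.1] false AND true = false
[1.1] NOT false = true
[1.2.1.1.1.1] true OR false = true
[1.2.1.1.1.2] NOT true = false
[1.2.1.1.1] true OR false = true
[1.2.1.1] NOT true = false
[1.2.1.2.1] false OR false = false
[1.2.1.2.2] false OR false = false
[1.2.1.2] false OR false = false
[1.2.1] false OR false = false
[1.2] NOT false = true
[1] true → true = true
[2] exactly-one(true, false) = true
[root] true AND true = true
Overall: true → issued

Issued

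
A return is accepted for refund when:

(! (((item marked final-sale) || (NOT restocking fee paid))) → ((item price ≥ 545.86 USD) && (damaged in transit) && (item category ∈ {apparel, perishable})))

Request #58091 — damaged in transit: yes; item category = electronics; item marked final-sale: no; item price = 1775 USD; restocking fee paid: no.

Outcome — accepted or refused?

Atomic conditions:
  item marked final-sale: no → false
  NOT restocking fee paid: no → true
  item price ≥ 545.86 USD: 1775 ≥ 545.86 is true
  damaged in transit: yes → true
  item category ∈ {apparel, perishable}: electronics is not in the set → false
Combine:
[1.1] false OR true = true
[1] NOT true = false
[2] true AND true AND false = false
[root] false → false (antecedent false ⇒ implication holds) = true
Overall: true → accepted

Accepted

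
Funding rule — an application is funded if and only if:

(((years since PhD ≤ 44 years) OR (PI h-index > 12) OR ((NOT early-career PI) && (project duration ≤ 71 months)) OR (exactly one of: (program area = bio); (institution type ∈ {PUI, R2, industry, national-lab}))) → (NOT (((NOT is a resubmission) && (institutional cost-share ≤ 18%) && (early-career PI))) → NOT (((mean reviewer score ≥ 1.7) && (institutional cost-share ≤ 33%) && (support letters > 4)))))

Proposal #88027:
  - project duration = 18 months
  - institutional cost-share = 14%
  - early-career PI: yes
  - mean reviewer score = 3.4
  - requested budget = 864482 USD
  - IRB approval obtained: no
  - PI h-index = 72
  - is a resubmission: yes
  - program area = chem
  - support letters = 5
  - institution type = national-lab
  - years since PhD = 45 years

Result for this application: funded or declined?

Atomic conditions:
  years since PhD ≤ 44 years: 45 ≤ 44 is false
  PI h-index > 12: 72 > 12 is true
  NOT early-career PI: yes → false
  project duration ≤ 71 months: 18 ≤ 71 is true
  program area = bio: chem == bio is false
  institution type ∈ {PUI, R2, industry, national-lab}: national-lab is in the set → true
  NOT is a resubmission: yes → false
  institutional cost-share ≤ 18%: 14 ≤ 18 is true
  early-career PI: yes → true
  mean reviewer score ≥ 1.7: 3.4 ≥ 1.7 is true
  institutional cost-share ≤ 33%: 14 ≤ 33 is true
  support letters > 4: 5 > 4 is true
Combine:
[1.3] false AND true = false
[1.4] exactly-one(false, true) = true
[1] false OR true OR false OR true = true
[2.1.1] false AND true AND true = false
[2.1] NOT false = true
[2.2.1] true AND true AND true = true
[2.2] NOT true = false
[2] true → false = false
[root] true → false = false
Overall: false → declined

Declined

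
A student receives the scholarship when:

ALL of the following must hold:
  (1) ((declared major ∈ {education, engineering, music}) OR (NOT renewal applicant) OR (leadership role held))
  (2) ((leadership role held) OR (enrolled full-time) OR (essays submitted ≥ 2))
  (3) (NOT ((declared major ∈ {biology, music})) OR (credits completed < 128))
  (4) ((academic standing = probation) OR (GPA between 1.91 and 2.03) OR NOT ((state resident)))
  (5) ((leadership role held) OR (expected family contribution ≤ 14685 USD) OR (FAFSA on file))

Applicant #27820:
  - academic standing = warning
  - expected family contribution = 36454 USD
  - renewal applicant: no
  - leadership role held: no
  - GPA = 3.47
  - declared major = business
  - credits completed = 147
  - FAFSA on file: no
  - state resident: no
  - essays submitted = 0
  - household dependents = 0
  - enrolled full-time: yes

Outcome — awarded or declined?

Atomic conditions:
  declared major ∈ {education, engineering, music}: business is not in the set → false
  NOT renewal applicant: no → true
  leadership role held: no → false
  enrolled full-time: yes → true
  essays submitted ≥ 2: 0 ≥ 2 is false
  declared major ∈ {biology, music}: business is not in the set → false
  credits completed < 128: 147 < 128 is false
  academic standing = probation: warning == probation is false
  GPA between 1.91 and 2.03: 3.47 in [1.91, 2.03] is false
  state resident: no → false
  expected family contribution ≤ 14685 USD: 36454 ≤ 14685 is false
  FAFSA on file: no → false
Combine:
[1] false OR true OR false = true
[2] false OR true OR false = true
[3.1] NOT false = true
[3] true OR false = true
[4.3] NOT false = true
[4] false OR false OR true = true
[5] false OR false OR false = false
[root] true AND true AND true AND true AND false = false
Overall: false → declined

Declined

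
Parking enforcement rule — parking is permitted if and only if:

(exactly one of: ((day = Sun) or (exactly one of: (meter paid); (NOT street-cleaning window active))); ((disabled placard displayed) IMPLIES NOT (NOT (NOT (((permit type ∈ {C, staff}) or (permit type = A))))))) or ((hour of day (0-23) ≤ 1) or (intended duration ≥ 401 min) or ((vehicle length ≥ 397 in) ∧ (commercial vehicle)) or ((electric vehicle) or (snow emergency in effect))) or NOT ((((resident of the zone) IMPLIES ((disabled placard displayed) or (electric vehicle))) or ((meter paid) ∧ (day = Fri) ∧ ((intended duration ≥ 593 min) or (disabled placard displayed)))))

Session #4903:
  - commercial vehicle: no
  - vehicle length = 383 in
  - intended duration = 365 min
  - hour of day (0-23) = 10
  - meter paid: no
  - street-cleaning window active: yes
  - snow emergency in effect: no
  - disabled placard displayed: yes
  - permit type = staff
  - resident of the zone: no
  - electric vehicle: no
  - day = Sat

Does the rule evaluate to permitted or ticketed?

Ticketed

Atomic conditions:
  day = Sun: Sat == Sun is false
  meter paid: no → false
  NOT street-cleaning window active: yes → false
  disabled placard displayed: yes → true
  permit type ∈ {C, staff}: staff is in the set → true
  permit type = A: staff == A is false
  hour of day (0-23) ≤ 1: 10 ≤ 1 is false
  intended duration ≥ 401 min: 365 ≥ 401 is false
  vehicle length ≥ 397 in: 383 ≥ 397 is false
  commercial vehicle: no → false
  electric vehicle: no → false
  snow emergency in effect: no → false
  resident of the zone: no → false
  day = Fri: Sat == Fri is false
  intended duration ≥ 593 min: 365 ≥ 593 is false
Combine:
[1.1.2] exactly-one(false, false) = false
[1.1] false OR false = false
[1.2.2.1.1.1] true OR false = true
[1.2.2.1.1] NOT true = false
[1.2.2.1] NOT false = true
[1.2.2] NOT true = false
[1.2] true → false = false
[1] exactly-one(false, false) = false
[2.3] false AND false = false
[2.4] false OR false = false
[2] false OR false OR false OR false = false
[3.1.1.2] true OR false = true
[3.1.1] false → true (antecedent false ⇒ implication holds) = true
[3.1.2.3] false OR true = true
[3.1.2] false AND false AND true = false
[3.1] true OR false = true
[3] NOT true = false
[root] false OR false OR false = false
Overall: false → ticketed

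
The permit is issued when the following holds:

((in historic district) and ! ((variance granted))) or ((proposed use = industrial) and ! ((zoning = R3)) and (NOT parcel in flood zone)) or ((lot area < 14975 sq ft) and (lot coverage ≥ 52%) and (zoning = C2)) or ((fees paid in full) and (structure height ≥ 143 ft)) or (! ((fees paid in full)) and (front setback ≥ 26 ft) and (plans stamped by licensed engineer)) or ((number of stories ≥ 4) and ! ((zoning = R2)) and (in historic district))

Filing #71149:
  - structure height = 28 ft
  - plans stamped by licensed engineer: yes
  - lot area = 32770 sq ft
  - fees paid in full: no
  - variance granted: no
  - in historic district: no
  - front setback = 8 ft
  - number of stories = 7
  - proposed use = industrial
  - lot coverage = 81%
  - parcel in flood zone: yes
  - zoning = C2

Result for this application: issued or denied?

Atomic conditions:
  in historic district: no → false
  variance granted: no → false
  proposed use = industrial: industrial == industrial is true
  zoning = R3: C2 == R3 is false
  NOT parcel in flood zone: yes → false
  lot area < 14975 sq ft: 32770 < 14975 is false
  lot coverage ≥ 52%: 81 ≥ 52 is true
  zoning = C2: C2 == C2 is true
  fees paid in full: no → false
  structure height ≥ 143 ft: 28 ≥ 143 is false
  front setback ≥ 26 ft: 8 ≥ 26 is false
  plans stamped by licensed engineer: yes → true
  number of stories ≥ 4: 7 ≥ 4 is true
  zoning = R2: C2 == R2 is false
Combine:
[1.2] NOT false = true
[1] false AND true = false
[2.2] NOT false = true
[2] true AND true AND false = false
[3] false AND true AND true = false
[4] false AND false = false
[5.1] NOT false = true
[5] true AND false AND true = false
[6.2] NOT false = true
[6] true AND true AND false = false
[root] false OR false OR false OR false OR false OR false = false
Overall: false → denied

Denied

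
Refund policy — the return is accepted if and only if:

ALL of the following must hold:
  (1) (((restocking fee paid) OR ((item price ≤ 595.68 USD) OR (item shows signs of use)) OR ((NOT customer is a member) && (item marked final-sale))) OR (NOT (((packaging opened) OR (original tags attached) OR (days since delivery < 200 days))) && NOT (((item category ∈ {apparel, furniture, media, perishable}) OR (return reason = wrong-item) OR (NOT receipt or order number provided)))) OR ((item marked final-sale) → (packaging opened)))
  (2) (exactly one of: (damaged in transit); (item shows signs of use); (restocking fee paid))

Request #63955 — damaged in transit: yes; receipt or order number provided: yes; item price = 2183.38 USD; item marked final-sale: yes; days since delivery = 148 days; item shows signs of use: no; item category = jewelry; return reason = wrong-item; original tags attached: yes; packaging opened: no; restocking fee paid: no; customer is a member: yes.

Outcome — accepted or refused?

Refused

Atomic conditions:
  restocking fee paid: no → false
  item price ≤ 595.68 USD: 2183.38 ≤ 595.68 is false
  item shows signs of use: no → false
  NOT customer is a member: yes → false
  item marked final-sale: yes → true
  packaging opened: no → false
  original tags attached: yes → true
  days since delivery < 200 days: 148 < 200 is true
  item category ∈ {apparel, furniture, media, perishable}: jewelry is not in the set → false
  return reason = wrong-item: wrong-item == wrong-item is true
  NOT receipt or order number provided: yes → false
  damaged in transit: yes → true
Combine:
[1.1.2] false OR false = false
[1.1.3] false AND true = false
[1.1] false OR false OR false = false
[1.2.1.1] false OR true OR true = true
[1.2.1] NOT true = false
[1.2.2.1] false OR true OR false = true
[1.2.2] NOT true = false
[1.2] false AND false = false
[1.3] true → false = false
[1] false OR false OR false = false
[2] exactly-one(true, false, false) = true
[root] false AND true = false
Overall: false → refused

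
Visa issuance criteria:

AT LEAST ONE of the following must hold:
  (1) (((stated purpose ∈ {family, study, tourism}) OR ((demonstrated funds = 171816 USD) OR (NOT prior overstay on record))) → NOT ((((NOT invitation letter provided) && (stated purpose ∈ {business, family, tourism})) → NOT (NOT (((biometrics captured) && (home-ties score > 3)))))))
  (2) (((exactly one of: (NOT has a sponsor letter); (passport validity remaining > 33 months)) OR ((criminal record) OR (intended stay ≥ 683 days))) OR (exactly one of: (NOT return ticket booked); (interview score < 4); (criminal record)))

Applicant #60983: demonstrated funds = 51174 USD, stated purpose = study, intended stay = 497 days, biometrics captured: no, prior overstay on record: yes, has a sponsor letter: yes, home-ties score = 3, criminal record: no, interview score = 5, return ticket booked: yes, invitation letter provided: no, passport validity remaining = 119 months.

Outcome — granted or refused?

Granted

Atomic conditions:
  stated purpose ∈ {family, study, tourism}: study is in the set → true
  demonstrated funds = 171816 USD: 51174 == 171816 is false
  NOT prior overstay on record: yes → false
  NOT invitation letter provided: no → true
  stated purpose ∈ {business, family, tourism}: study is not in the set → false
  biometrics captured: no → false
  home-ties score > 3: 3 > 3 is false
  NOT has a sponsor letter: yes → false
  passport validity remaining > 33 months: 119 > 33 is true
  criminal record: no → false
  intended stay ≥ 683 days: 497 ≥ 683 is false
  NOT return ticket booked: yes → false
  interview score < 4: 5 < 4 is false
Combine:
[1.1.2] false OR false = false
[1.1] true OR false = true
[1.2.1.1] true AND false = false
[1.2.1.2.1.1] false AND false = false
[1.2.1.2.1] NOT false = true
[1.2.1.2] NOT true = false
[1.2.1] false → false (antecedent false ⇒ implication holds) = true
[1.2] NOT true = false
[1] true → false = false
[2.1.1] exactly-one(false, true) = true
[2.1.2] false OR false = false
[2.1] true OR false = true
[2.2] exactly-one(false, false, false) = false
[2] true OR false = true
[root] false OR true = true
Overall: true → granted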